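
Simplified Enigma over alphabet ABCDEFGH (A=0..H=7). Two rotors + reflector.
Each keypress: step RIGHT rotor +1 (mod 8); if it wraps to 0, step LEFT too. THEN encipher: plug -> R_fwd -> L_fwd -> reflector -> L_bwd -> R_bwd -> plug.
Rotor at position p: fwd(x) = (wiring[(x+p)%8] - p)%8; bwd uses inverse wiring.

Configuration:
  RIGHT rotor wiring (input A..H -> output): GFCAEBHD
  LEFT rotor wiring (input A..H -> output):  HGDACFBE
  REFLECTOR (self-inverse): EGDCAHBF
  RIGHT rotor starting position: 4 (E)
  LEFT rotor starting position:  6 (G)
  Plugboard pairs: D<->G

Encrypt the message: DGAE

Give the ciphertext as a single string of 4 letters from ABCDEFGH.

Char 1 ('D'): step: R->5, L=6; D->plug->G->R->D->L->A->refl->E->L'->G->R'->C->plug->C
Char 2 ('G'): step: R->6, L=6; G->plug->D->R->H->L->H->refl->F->L'->E->R'->E->plug->E
Char 3 ('A'): step: R->7, L=6; A->plug->A->R->E->L->F->refl->H->L'->H->R'->B->plug->B
Char 4 ('E'): step: R->0, L->7 (L advanced); E->plug->E->R->E->L->B->refl->G->L'->G->R'->A->plug->A

Answer: CEBA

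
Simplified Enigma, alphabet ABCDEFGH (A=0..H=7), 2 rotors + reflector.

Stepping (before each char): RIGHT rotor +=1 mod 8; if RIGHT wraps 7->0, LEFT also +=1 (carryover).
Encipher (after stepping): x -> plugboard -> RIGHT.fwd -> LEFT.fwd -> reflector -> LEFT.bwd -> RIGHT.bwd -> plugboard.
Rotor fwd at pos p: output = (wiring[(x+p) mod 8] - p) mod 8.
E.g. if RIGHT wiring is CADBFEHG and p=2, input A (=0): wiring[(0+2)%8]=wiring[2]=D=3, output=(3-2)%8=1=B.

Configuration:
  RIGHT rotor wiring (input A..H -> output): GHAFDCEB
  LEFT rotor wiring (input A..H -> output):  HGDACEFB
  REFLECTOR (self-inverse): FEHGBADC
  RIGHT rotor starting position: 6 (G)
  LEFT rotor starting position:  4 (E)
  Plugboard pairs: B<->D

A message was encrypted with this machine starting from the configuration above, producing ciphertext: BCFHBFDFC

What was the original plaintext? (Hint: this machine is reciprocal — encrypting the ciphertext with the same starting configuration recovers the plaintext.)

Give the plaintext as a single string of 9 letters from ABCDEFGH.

Answer: GEGACCBBG

Derivation:
Char 1 ('B'): step: R->7, L=4; B->plug->D->R->B->L->A->refl->F->L'->D->R'->G->plug->G
Char 2 ('C'): step: R->0, L->5 (L advanced); C->plug->C->R->A->L->H->refl->C->L'->D->R'->E->plug->E
Char 3 ('F'): step: R->1, L=5; F->plug->F->R->D->L->C->refl->H->L'->A->R'->G->plug->G
Char 4 ('H'): step: R->2, L=5; H->plug->H->R->F->L->G->refl->D->L'->G->R'->A->plug->A
Char 5 ('B'): step: R->3, L=5; B->plug->D->R->B->L->A->refl->F->L'->H->R'->C->plug->C
Char 6 ('F'): step: R->4, L=5; F->plug->F->R->D->L->C->refl->H->L'->A->R'->C->plug->C
Char 7 ('D'): step: R->5, L=5; D->plug->B->R->H->L->F->refl->A->L'->B->R'->D->plug->B
Char 8 ('F'): step: R->6, L=5; F->plug->F->R->H->L->F->refl->A->L'->B->R'->D->plug->B
Char 9 ('C'): step: R->7, L=5; C->plug->C->R->A->L->H->refl->C->L'->D->R'->G->plug->G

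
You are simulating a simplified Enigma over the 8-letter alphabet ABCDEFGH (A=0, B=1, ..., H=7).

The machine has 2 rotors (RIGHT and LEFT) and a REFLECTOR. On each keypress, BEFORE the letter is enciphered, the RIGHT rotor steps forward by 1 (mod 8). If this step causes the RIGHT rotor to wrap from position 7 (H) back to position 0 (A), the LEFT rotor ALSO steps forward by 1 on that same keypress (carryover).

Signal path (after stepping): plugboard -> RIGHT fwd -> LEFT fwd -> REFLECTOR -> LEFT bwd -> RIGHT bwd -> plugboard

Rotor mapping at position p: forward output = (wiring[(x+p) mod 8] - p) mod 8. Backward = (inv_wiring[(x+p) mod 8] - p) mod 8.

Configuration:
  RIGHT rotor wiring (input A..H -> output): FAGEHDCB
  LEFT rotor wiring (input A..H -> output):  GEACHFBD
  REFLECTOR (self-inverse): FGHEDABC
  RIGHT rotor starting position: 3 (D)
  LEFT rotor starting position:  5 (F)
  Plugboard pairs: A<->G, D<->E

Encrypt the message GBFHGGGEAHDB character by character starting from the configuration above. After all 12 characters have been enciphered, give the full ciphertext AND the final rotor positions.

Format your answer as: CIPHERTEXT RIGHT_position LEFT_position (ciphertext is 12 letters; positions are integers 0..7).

Char 1 ('G'): step: R->4, L=5; G->plug->A->R->D->L->B->refl->G->L'->C->R'->G->plug->A
Char 2 ('B'): step: R->5, L=5; B->plug->B->R->F->L->D->refl->E->L'->B->R'->F->plug->F
Char 3 ('F'): step: R->6, L=5; F->plug->F->R->G->L->F->refl->A->L'->A->R'->E->plug->D
Char 4 ('H'): step: R->7, L=5; H->plug->H->R->D->L->B->refl->G->L'->C->R'->A->plug->G
Char 5 ('G'): step: R->0, L->6 (L advanced); G->plug->A->R->F->L->E->refl->D->L'->A->R'->B->plug->B
Char 6 ('G'): step: R->1, L=6; G->plug->A->R->H->L->H->refl->C->L'->E->R'->H->plug->H
Char 7 ('G'): step: R->2, L=6; G->plug->A->R->E->L->C->refl->H->L'->H->R'->F->plug->F
Char 8 ('E'): step: R->3, L=6; E->plug->D->R->H->L->H->refl->C->L'->E->R'->B->plug->B
Char 9 ('A'): step: R->4, L=6; A->plug->G->R->C->L->A->refl->F->L'->B->R'->E->plug->D
Char 10 ('H'): step: R->5, L=6; H->plug->H->R->C->L->A->refl->F->L'->B->R'->F->plug->F
Char 11 ('D'): step: R->6, L=6; D->plug->E->R->A->L->D->refl->E->L'->F->R'->H->plug->H
Char 12 ('B'): step: R->7, L=6; B->plug->B->R->G->L->B->refl->G->L'->D->R'->H->plug->H
Final: ciphertext=AFDGBHFBDFHH, RIGHT=7, LEFT=6

Answer: AFDGBHFBDFHH 7 6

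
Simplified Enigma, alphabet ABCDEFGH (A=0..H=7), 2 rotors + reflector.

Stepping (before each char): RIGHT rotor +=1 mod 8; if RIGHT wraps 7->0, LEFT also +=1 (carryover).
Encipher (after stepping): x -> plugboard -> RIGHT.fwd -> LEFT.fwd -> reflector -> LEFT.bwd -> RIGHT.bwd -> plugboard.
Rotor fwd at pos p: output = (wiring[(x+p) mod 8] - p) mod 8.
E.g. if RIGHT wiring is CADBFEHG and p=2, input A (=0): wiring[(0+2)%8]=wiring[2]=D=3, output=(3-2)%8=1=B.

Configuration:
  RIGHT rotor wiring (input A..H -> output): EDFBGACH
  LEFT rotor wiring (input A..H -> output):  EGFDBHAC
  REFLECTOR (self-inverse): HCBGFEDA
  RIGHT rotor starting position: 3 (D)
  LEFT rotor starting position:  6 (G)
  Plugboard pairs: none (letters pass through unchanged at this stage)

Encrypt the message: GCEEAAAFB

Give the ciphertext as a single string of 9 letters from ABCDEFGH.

Char 1 ('G'): step: R->4, L=6; G->plug->G->R->B->L->E->refl->F->L'->F->R'->H->plug->H
Char 2 ('C'): step: R->5, L=6; C->plug->C->R->C->L->G->refl->D->L'->G->R'->E->plug->E
Char 3 ('E'): step: R->6, L=6; E->plug->E->R->H->L->B->refl->C->L'->A->R'->G->plug->G
Char 4 ('E'): step: R->7, L=6; E->plug->E->R->C->L->G->refl->D->L'->G->R'->D->plug->D
Char 5 ('A'): step: R->0, L->7 (L advanced); A->plug->A->R->E->L->E->refl->F->L'->B->R'->D->plug->D
Char 6 ('A'): step: R->1, L=7; A->plug->A->R->C->L->H->refl->A->L'->G->R'->G->plug->G
Char 7 ('A'): step: R->2, L=7; A->plug->A->R->D->L->G->refl->D->L'->A->R'->E->plug->E
Char 8 ('F'): step: R->3, L=7; F->plug->F->R->B->L->F->refl->E->L'->E->R'->E->plug->E
Char 9 ('B'): step: R->4, L=7; B->plug->B->R->E->L->E->refl->F->L'->B->R'->G->plug->G

Answer: HEGDDGEEG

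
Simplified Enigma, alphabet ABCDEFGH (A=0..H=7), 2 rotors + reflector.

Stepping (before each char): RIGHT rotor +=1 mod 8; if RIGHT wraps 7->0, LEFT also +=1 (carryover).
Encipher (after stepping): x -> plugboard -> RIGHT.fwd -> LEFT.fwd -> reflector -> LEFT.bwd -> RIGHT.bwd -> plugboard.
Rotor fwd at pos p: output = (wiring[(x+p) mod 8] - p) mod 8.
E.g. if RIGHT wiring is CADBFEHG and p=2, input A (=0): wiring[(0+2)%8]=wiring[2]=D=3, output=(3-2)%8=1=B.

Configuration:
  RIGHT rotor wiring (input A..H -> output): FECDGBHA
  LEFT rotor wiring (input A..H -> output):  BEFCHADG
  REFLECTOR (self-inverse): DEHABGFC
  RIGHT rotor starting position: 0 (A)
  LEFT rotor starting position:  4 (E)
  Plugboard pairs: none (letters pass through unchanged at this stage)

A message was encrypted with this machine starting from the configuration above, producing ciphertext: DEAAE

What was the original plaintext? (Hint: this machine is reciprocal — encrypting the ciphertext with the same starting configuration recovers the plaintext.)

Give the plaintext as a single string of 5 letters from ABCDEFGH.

Answer: EAECA

Derivation:
Char 1 ('D'): step: R->1, L=4; D->plug->D->R->F->L->A->refl->D->L'->A->R'->E->plug->E
Char 2 ('E'): step: R->2, L=4; E->plug->E->R->F->L->A->refl->D->L'->A->R'->A->plug->A
Char 3 ('A'): step: R->3, L=4; A->plug->A->R->A->L->D->refl->A->L'->F->R'->E->plug->E
Char 4 ('A'): step: R->4, L=4; A->plug->A->R->C->L->H->refl->C->L'->D->R'->C->plug->C
Char 5 ('E'): step: R->5, L=4; E->plug->E->R->H->L->G->refl->F->L'->E->R'->A->plug->A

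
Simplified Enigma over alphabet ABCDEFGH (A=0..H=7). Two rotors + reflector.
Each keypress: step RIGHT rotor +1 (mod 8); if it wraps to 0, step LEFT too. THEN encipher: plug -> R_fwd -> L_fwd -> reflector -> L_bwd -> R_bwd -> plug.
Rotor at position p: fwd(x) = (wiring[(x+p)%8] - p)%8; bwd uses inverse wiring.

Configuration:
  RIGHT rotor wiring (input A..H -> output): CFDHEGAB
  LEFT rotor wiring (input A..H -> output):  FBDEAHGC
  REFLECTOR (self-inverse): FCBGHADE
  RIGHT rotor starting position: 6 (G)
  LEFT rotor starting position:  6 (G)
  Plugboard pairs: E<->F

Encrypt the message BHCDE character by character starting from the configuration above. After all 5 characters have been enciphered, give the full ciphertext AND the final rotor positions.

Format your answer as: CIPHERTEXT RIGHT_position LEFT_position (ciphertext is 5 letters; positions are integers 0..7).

Char 1 ('B'): step: R->7, L=6; B->plug->B->R->D->L->D->refl->G->L'->F->R'->F->plug->E
Char 2 ('H'): step: R->0, L->7 (L advanced); H->plug->H->R->B->L->G->refl->D->L'->A->R'->G->plug->G
Char 3 ('C'): step: R->1, L=7; C->plug->C->R->G->L->A->refl->F->L'->E->R'->A->plug->A
Char 4 ('D'): step: R->2, L=7; D->plug->D->R->E->L->F->refl->A->L'->G->R'->E->plug->F
Char 5 ('E'): step: R->3, L=7; E->plug->F->R->H->L->H->refl->E->L'->D->R'->C->plug->C
Final: ciphertext=EGAFC, RIGHT=3, LEFT=7

Answer: EGAFC 3 7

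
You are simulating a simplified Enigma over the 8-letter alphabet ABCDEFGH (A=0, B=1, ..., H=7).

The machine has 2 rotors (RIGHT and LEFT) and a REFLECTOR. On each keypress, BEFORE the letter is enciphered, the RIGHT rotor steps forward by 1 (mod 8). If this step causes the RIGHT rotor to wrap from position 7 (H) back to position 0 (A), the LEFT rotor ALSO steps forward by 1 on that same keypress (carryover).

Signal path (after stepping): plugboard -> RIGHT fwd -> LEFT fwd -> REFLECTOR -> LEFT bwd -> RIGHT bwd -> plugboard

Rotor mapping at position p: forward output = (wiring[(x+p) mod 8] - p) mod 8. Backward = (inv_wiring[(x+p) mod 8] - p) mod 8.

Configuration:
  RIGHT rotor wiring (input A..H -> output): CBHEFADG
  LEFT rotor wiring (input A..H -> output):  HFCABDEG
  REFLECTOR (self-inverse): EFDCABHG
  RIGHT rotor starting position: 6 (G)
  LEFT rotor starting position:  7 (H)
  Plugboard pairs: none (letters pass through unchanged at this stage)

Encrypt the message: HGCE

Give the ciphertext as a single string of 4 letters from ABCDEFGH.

Char 1 ('H'): step: R->7, L=7; H->plug->H->R->E->L->B->refl->F->L'->H->R'->A->plug->A
Char 2 ('G'): step: R->0, L->0 (L advanced); G->plug->G->R->D->L->A->refl->E->L'->G->R'->H->plug->H
Char 3 ('C'): step: R->1, L=0; C->plug->C->R->D->L->A->refl->E->L'->G->R'->B->plug->B
Char 4 ('E'): step: R->2, L=0; E->plug->E->R->B->L->F->refl->B->L'->E->R'->F->plug->F

Answer: AHBF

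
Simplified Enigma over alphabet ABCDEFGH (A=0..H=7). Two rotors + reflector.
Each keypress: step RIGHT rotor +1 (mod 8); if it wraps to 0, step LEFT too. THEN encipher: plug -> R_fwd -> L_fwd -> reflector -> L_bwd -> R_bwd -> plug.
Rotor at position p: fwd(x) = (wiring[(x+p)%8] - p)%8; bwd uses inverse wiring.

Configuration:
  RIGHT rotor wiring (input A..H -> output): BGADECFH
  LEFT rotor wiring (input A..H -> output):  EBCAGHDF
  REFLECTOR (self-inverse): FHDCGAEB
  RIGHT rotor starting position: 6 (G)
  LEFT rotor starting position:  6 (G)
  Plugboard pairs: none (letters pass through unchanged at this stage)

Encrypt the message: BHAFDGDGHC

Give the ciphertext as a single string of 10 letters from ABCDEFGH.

Answer: ECFHGEABDE

Derivation:
Char 1 ('B'): step: R->7, L=6; B->plug->B->R->C->L->G->refl->E->L'->E->R'->E->plug->E
Char 2 ('H'): step: R->0, L->7 (L advanced); H->plug->H->R->H->L->E->refl->G->L'->A->R'->C->plug->C
Char 3 ('A'): step: R->1, L=7; A->plug->A->R->F->L->H->refl->B->L'->E->R'->F->plug->F
Char 4 ('F'): step: R->2, L=7; F->plug->F->R->F->L->H->refl->B->L'->E->R'->H->plug->H
Char 5 ('D'): step: R->3, L=7; D->plug->D->R->C->L->C->refl->D->L'->D->R'->G->plug->G
Char 6 ('G'): step: R->4, L=7; G->plug->G->R->E->L->B->refl->H->L'->F->R'->E->plug->E
Char 7 ('D'): step: R->5, L=7; D->plug->D->R->E->L->B->refl->H->L'->F->R'->A->plug->A
Char 8 ('G'): step: R->6, L=7; G->plug->G->R->G->L->A->refl->F->L'->B->R'->B->plug->B
Char 9 ('H'): step: R->7, L=7; H->plug->H->R->G->L->A->refl->F->L'->B->R'->D->plug->D
Char 10 ('C'): step: R->0, L->0 (L advanced); C->plug->C->R->A->L->E->refl->G->L'->E->R'->E->plug->E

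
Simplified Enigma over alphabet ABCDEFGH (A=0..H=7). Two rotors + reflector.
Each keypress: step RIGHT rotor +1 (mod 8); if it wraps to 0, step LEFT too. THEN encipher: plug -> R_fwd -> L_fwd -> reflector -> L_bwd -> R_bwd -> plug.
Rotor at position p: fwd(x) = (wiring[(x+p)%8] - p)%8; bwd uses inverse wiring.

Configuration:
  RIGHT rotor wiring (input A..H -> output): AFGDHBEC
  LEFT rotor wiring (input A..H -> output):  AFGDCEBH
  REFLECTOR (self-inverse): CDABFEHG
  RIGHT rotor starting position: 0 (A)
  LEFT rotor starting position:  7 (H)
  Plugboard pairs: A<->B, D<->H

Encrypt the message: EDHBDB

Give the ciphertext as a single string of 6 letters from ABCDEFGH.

Char 1 ('E'): step: R->1, L=7; E->plug->E->R->A->L->A->refl->C->L'->H->R'->H->plug->D
Char 2 ('D'): step: R->2, L=7; D->plug->H->R->D->L->H->refl->G->L'->C->R'->E->plug->E
Char 3 ('H'): step: R->3, L=7; H->plug->D->R->B->L->B->refl->D->L'->F->R'->F->plug->F
Char 4 ('B'): step: R->4, L=7; B->plug->A->R->D->L->H->refl->G->L'->C->R'->G->plug->G
Char 5 ('D'): step: R->5, L=7; D->plug->H->R->C->L->G->refl->H->L'->D->R'->D->plug->H
Char 6 ('B'): step: R->6, L=7; B->plug->A->R->G->L->F->refl->E->L'->E->R'->B->plug->A

Answer: DEFGHA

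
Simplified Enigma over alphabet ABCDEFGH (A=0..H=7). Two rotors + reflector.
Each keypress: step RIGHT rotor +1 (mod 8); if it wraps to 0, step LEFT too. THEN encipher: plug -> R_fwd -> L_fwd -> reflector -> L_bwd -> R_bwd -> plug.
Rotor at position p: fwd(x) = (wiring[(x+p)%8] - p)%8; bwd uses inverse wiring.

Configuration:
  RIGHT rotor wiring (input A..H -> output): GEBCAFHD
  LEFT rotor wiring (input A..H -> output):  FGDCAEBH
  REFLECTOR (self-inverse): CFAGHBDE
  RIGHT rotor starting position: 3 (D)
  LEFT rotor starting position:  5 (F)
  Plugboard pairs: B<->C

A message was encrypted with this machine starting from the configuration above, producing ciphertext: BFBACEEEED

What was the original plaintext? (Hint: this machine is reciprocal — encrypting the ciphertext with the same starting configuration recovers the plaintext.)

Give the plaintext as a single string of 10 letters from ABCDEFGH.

Answer: EBAGBBHAGF

Derivation:
Char 1 ('B'): step: R->4, L=5; B->plug->C->R->D->L->A->refl->C->L'->C->R'->E->plug->E
Char 2 ('F'): step: R->5, L=5; F->plug->F->R->E->L->B->refl->F->L'->G->R'->C->plug->B
Char 3 ('B'): step: R->6, L=5; B->plug->C->R->A->L->H->refl->E->L'->B->R'->A->plug->A
Char 4 ('A'): step: R->7, L=5; A->plug->A->R->E->L->B->refl->F->L'->G->R'->G->plug->G
Char 5 ('C'): step: R->0, L->6 (L advanced); C->plug->B->R->E->L->F->refl->B->L'->B->R'->C->plug->B
Char 6 ('E'): step: R->1, L=6; E->plug->E->R->E->L->F->refl->B->L'->B->R'->C->plug->B
Char 7 ('E'): step: R->2, L=6; E->plug->E->R->F->L->E->refl->H->L'->C->R'->H->plug->H
Char 8 ('E'): step: R->3, L=6; E->plug->E->R->A->L->D->refl->G->L'->H->R'->A->plug->A
Char 9 ('E'): step: R->4, L=6; E->plug->E->R->C->L->H->refl->E->L'->F->R'->G->plug->G
Char 10 ('D'): step: R->5, L=6; D->plug->D->R->B->L->B->refl->F->L'->E->R'->F->plug->F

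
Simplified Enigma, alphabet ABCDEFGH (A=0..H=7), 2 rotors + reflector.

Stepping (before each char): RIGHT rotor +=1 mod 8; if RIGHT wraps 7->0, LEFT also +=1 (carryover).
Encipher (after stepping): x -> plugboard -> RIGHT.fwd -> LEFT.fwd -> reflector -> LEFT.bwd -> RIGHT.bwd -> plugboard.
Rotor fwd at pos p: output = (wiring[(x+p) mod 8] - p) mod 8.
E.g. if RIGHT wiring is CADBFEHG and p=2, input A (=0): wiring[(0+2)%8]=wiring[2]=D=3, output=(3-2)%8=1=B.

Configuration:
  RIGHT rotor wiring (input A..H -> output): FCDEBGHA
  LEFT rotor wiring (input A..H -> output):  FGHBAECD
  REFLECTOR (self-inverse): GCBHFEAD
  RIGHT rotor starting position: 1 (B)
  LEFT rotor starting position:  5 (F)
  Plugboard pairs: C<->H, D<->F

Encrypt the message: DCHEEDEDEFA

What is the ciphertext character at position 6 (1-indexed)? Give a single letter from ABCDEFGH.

Char 1 ('D'): step: R->2, L=5; D->plug->F->R->G->L->E->refl->F->L'->B->R'->A->plug->A
Char 2 ('C'): step: R->3, L=5; C->plug->H->R->A->L->H->refl->D->L'->H->R'->G->plug->G
Char 3 ('H'): step: R->4, L=5; H->plug->C->R->D->L->A->refl->G->L'->C->R'->B->plug->B
Char 4 ('E'): step: R->5, L=5; E->plug->E->R->F->L->C->refl->B->L'->E->R'->H->plug->C
Char 5 ('E'): step: R->6, L=5; E->plug->E->R->F->L->C->refl->B->L'->E->R'->D->plug->F
Char 6 ('D'): step: R->7, L=5; D->plug->F->R->C->L->G->refl->A->L'->D->R'->C->plug->H

H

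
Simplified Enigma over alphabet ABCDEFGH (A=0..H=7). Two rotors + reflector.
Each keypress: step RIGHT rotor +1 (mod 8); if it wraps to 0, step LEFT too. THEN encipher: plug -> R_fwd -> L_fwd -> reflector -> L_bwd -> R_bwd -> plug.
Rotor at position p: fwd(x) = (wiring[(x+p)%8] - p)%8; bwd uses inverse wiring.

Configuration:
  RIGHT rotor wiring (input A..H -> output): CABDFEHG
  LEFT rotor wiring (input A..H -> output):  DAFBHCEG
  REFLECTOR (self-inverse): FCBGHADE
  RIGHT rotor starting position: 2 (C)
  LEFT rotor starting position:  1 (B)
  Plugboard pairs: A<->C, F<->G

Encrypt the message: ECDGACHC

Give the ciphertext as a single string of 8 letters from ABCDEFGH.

Answer: FBEEHDFF

Derivation:
Char 1 ('E'): step: R->3, L=1; E->plug->E->R->D->L->G->refl->D->L'->F->R'->G->plug->F
Char 2 ('C'): step: R->4, L=1; C->plug->A->R->B->L->E->refl->H->L'->A->R'->B->plug->B
Char 3 ('D'): step: R->5, L=1; D->plug->D->R->F->L->D->refl->G->L'->D->R'->E->plug->E
Char 4 ('G'): step: R->6, L=1; G->plug->F->R->F->L->D->refl->G->L'->D->R'->E->plug->E
Char 5 ('A'): step: R->7, L=1; A->plug->C->R->B->L->E->refl->H->L'->A->R'->H->plug->H
Char 6 ('C'): step: R->0, L->2 (L advanced); C->plug->A->R->C->L->F->refl->A->L'->D->R'->D->plug->D
Char 7 ('H'): step: R->1, L=2; H->plug->H->R->B->L->H->refl->E->L'->F->R'->G->plug->F
Char 8 ('C'): step: R->2, L=2; C->plug->A->R->H->L->G->refl->D->L'->A->R'->G->plug->F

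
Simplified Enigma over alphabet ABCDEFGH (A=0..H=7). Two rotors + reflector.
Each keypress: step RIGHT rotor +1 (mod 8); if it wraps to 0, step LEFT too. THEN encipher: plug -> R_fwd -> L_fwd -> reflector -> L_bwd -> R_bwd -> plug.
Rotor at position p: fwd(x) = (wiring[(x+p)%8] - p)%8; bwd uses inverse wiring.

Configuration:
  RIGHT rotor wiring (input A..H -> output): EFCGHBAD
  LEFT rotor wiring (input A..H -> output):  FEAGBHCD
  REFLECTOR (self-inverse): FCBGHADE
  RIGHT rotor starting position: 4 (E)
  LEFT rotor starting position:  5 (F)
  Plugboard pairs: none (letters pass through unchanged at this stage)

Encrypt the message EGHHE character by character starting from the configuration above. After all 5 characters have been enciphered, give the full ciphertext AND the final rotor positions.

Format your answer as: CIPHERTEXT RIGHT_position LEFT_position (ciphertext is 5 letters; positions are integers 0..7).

Answer: CHDDG 1 6

Derivation:
Char 1 ('E'): step: R->5, L=5; E->plug->E->R->A->L->C->refl->B->L'->G->R'->C->plug->C
Char 2 ('G'): step: R->6, L=5; G->plug->G->R->B->L->F->refl->A->L'->D->R'->H->plug->H
Char 3 ('H'): step: R->7, L=5; H->plug->H->R->B->L->F->refl->A->L'->D->R'->D->plug->D
Char 4 ('H'): step: R->0, L->6 (L advanced); H->plug->H->R->D->L->G->refl->D->L'->G->R'->D->plug->D
Char 5 ('E'): step: R->1, L=6; E->plug->E->R->A->L->E->refl->H->L'->C->R'->G->plug->G
Final: ciphertext=CHDDG, RIGHT=1, LEFT=6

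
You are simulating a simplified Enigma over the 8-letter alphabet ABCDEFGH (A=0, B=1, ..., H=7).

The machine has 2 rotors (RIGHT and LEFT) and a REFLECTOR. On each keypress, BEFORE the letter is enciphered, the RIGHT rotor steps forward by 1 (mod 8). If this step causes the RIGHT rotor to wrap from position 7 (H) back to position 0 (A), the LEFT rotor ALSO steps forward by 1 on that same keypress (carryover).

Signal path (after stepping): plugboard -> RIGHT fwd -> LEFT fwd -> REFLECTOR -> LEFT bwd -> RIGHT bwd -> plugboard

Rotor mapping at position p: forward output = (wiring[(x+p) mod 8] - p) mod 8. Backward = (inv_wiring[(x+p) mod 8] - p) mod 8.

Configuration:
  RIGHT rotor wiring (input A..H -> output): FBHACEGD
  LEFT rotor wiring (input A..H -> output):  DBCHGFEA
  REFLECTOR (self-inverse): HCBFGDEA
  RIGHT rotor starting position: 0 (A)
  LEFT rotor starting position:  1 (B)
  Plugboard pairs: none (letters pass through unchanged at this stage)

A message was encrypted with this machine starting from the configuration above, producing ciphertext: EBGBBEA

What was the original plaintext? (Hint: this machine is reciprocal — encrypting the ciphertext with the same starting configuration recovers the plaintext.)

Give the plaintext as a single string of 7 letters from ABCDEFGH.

Answer: FCEAACC

Derivation:
Char 1 ('E'): step: R->1, L=1; E->plug->E->R->D->L->F->refl->D->L'->F->R'->F->plug->F
Char 2 ('B'): step: R->2, L=1; B->plug->B->R->G->L->H->refl->A->L'->A->R'->C->plug->C
Char 3 ('G'): step: R->3, L=1; G->plug->G->R->G->L->H->refl->A->L'->A->R'->E->plug->E
Char 4 ('B'): step: R->4, L=1; B->plug->B->R->A->L->A->refl->H->L'->G->R'->A->plug->A
Char 5 ('B'): step: R->5, L=1; B->plug->B->R->B->L->B->refl->C->L'->H->R'->A->plug->A
Char 6 ('E'): step: R->6, L=1; E->plug->E->R->B->L->B->refl->C->L'->H->R'->C->plug->C
Char 7 ('A'): step: R->7, L=1; A->plug->A->R->E->L->E->refl->G->L'->C->R'->C->plug->C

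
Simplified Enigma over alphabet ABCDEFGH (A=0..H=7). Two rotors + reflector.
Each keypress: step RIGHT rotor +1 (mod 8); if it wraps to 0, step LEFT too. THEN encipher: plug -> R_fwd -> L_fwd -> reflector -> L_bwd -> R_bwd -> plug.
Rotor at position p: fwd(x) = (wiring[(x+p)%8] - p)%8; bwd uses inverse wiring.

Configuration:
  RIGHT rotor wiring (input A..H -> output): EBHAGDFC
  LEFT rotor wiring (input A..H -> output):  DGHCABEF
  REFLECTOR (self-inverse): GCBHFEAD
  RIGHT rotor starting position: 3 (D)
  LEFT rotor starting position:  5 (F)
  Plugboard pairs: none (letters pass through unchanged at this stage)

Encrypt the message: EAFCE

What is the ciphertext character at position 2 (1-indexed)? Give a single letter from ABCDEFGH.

Char 1 ('E'): step: R->4, L=5; E->plug->E->R->A->L->E->refl->F->L'->G->R'->D->plug->D
Char 2 ('A'): step: R->5, L=5; A->plug->A->R->G->L->F->refl->E->L'->A->R'->B->plug->B

B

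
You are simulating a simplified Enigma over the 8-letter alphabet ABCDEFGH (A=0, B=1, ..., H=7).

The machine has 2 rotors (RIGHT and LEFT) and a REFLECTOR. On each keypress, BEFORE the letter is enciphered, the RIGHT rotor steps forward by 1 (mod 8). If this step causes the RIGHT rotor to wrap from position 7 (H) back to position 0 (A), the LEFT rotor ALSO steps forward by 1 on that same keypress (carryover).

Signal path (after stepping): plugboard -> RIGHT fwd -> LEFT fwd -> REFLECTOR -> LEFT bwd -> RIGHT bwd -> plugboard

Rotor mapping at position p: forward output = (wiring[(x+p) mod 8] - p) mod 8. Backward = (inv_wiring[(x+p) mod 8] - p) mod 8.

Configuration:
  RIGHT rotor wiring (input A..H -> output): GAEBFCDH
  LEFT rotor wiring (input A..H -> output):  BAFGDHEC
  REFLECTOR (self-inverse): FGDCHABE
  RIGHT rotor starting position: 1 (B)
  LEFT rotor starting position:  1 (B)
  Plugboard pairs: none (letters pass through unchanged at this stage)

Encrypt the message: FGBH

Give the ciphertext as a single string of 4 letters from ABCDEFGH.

Char 1 ('F'): step: R->2, L=1; F->plug->F->R->F->L->D->refl->C->L'->D->R'->C->plug->C
Char 2 ('G'): step: R->3, L=1; G->plug->G->R->F->L->D->refl->C->L'->D->R'->F->plug->F
Char 3 ('B'): step: R->4, L=1; B->plug->B->R->G->L->B->refl->G->L'->E->R'->F->plug->F
Char 4 ('H'): step: R->5, L=1; H->plug->H->R->A->L->H->refl->E->L'->B->R'->D->plug->D

Answer: CFFD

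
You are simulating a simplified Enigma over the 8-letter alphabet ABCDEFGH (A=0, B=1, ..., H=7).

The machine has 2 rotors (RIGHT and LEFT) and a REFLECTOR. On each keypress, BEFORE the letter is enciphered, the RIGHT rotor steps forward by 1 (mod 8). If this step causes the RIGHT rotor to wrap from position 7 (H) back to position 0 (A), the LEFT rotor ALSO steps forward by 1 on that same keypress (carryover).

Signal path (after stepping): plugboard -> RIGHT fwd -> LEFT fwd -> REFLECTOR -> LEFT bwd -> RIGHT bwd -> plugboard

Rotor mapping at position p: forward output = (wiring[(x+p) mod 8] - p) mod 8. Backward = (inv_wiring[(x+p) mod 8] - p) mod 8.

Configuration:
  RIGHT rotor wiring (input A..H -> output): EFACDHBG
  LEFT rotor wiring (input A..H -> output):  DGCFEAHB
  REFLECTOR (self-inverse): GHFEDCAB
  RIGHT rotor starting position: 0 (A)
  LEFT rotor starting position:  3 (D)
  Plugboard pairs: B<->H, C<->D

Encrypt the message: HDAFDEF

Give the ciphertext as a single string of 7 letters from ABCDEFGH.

Answer: DEFACHH

Derivation:
Char 1 ('H'): step: R->1, L=3; H->plug->B->R->H->L->H->refl->B->L'->B->R'->C->plug->D
Char 2 ('D'): step: R->2, L=3; D->plug->C->R->B->L->B->refl->H->L'->H->R'->E->plug->E
Char 3 ('A'): step: R->3, L=3; A->plug->A->R->H->L->H->refl->B->L'->B->R'->F->plug->F
Char 4 ('F'): step: R->4, L=3; F->plug->F->R->B->L->B->refl->H->L'->H->R'->A->plug->A
Char 5 ('D'): step: R->5, L=3; D->plug->C->R->B->L->B->refl->H->L'->H->R'->D->plug->C
Char 6 ('E'): step: R->6, L=3; E->plug->E->R->C->L->F->refl->C->L'->A->R'->B->plug->H
Char 7 ('F'): step: R->7, L=3; F->plug->F->R->E->L->G->refl->A->L'->F->R'->B->plug->H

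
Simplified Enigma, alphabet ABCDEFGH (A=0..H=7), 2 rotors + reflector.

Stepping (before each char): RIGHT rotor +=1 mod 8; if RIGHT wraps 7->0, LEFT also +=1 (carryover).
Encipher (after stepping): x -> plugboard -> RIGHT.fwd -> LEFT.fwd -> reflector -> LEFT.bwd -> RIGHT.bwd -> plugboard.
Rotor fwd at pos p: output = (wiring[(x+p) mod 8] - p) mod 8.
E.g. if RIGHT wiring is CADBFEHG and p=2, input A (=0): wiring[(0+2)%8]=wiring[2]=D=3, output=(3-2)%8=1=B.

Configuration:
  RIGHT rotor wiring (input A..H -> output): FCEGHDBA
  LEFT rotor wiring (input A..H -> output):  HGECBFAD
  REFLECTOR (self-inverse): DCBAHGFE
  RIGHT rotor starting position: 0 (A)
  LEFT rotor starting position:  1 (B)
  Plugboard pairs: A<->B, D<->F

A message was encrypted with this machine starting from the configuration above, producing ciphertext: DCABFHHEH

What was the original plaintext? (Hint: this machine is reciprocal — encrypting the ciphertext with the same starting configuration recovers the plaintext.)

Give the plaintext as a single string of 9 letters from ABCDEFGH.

Answer: GAEEDFAAF

Derivation:
Char 1 ('D'): step: R->1, L=1; D->plug->F->R->A->L->F->refl->G->L'->H->R'->G->plug->G
Char 2 ('C'): step: R->2, L=1; C->plug->C->R->F->L->H->refl->E->L'->E->R'->B->plug->A
Char 3 ('A'): step: R->3, L=1; A->plug->B->R->E->L->E->refl->H->L'->F->R'->E->plug->E
Char 4 ('B'): step: R->4, L=1; B->plug->A->R->D->L->A->refl->D->L'->B->R'->E->plug->E
Char 5 ('F'): step: R->5, L=1; F->plug->D->R->A->L->F->refl->G->L'->H->R'->F->plug->D
Char 6 ('H'): step: R->6, L=1; H->plug->H->R->F->L->H->refl->E->L'->E->R'->D->plug->F
Char 7 ('H'): step: R->7, L=1; H->plug->H->R->C->L->B->refl->C->L'->G->R'->B->plug->A
Char 8 ('E'): step: R->0, L->2 (L advanced); E->plug->E->R->H->L->E->refl->H->L'->C->R'->B->plug->A
Char 9 ('H'): step: R->1, L=2; H->plug->H->R->E->L->G->refl->F->L'->G->R'->D->plug->F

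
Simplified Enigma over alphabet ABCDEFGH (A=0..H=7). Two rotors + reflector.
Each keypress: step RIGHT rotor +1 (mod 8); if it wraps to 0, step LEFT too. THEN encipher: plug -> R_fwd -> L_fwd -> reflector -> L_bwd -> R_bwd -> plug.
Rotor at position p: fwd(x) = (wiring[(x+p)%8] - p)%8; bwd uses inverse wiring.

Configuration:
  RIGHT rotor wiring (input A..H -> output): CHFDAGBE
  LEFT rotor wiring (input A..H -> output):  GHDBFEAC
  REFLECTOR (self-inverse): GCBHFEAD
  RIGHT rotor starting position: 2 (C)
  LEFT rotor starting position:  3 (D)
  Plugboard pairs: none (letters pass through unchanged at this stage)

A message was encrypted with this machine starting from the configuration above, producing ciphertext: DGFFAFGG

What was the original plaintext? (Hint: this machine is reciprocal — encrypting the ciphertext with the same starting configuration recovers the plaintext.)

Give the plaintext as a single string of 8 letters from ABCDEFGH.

Answer: CBCCECHD

Derivation:
Char 1 ('D'): step: R->3, L=3; D->plug->D->R->G->L->E->refl->F->L'->D->R'->C->plug->C
Char 2 ('G'): step: R->4, L=3; G->plug->G->R->B->L->C->refl->B->L'->C->R'->B->plug->B
Char 3 ('F'): step: R->5, L=3; F->plug->F->R->A->L->G->refl->A->L'->H->R'->C->plug->C
Char 4 ('F'): step: R->6, L=3; F->plug->F->R->F->L->D->refl->H->L'->E->R'->C->plug->C
Char 5 ('A'): step: R->7, L=3; A->plug->A->R->F->L->D->refl->H->L'->E->R'->E->plug->E
Char 6 ('F'): step: R->0, L->4 (L advanced); F->plug->F->R->G->L->H->refl->D->L'->F->R'->C->plug->C
Char 7 ('G'): step: R->1, L=4; G->plug->G->R->D->L->G->refl->A->L'->B->R'->H->plug->H
Char 8 ('G'): step: R->2, L=4; G->plug->G->R->A->L->B->refl->C->L'->E->R'->D->plug->D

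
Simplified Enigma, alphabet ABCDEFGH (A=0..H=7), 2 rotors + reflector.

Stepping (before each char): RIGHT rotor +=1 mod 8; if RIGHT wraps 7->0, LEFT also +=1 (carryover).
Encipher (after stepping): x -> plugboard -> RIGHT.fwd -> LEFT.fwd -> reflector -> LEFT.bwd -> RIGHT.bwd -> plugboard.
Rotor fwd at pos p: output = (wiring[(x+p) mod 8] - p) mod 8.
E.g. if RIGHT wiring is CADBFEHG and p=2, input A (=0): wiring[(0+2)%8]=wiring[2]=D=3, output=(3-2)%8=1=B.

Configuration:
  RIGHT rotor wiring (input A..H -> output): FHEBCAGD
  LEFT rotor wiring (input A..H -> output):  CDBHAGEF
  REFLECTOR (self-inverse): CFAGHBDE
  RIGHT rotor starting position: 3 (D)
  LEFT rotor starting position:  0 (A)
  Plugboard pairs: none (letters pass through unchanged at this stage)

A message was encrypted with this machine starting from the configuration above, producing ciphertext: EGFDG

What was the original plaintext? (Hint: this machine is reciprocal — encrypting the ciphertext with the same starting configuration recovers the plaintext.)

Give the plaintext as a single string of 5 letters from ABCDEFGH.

Char 1 ('E'): step: R->4, L=0; E->plug->E->R->B->L->D->refl->G->L'->F->R'->H->plug->H
Char 2 ('G'): step: R->5, L=0; G->plug->G->R->E->L->A->refl->C->L'->A->R'->D->plug->D
Char 3 ('F'): step: R->6, L=0; F->plug->F->R->D->L->H->refl->E->L'->G->R'->E->plug->E
Char 4 ('D'): step: R->7, L=0; D->plug->D->R->F->L->G->refl->D->L'->B->R'->G->plug->G
Char 5 ('G'): step: R->0, L->1 (L advanced); G->plug->G->R->G->L->E->refl->H->L'->D->R'->H->plug->H

Answer: HDEGH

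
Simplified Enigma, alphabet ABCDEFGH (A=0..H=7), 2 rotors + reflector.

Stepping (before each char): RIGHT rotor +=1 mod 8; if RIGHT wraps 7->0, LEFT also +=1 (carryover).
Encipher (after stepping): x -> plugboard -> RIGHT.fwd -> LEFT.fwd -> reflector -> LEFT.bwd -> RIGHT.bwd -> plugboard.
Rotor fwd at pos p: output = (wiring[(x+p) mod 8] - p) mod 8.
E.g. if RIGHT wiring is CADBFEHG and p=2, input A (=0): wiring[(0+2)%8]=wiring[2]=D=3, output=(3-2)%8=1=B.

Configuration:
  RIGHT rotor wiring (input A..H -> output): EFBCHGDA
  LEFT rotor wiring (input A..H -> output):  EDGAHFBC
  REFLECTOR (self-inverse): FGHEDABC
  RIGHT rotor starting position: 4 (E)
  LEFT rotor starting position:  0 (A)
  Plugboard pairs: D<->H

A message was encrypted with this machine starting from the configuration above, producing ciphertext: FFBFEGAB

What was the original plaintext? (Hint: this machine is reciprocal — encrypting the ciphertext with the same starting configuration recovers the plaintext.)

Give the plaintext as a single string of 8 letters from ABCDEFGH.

Char 1 ('F'): step: R->5, L=0; F->plug->F->R->E->L->H->refl->C->L'->H->R'->D->plug->H
Char 2 ('F'): step: R->6, L=0; F->plug->F->R->E->L->H->refl->C->L'->H->R'->D->plug->H
Char 3 ('B'): step: R->7, L=0; B->plug->B->R->F->L->F->refl->A->L'->D->R'->E->plug->E
Char 4 ('F'): step: R->0, L->1 (L advanced); F->plug->F->R->G->L->B->refl->G->L'->D->R'->G->plug->G
Char 5 ('E'): step: R->1, L=1; E->plug->E->R->F->L->A->refl->F->L'->B->R'->C->plug->C
Char 6 ('G'): step: R->2, L=1; G->plug->G->R->C->L->H->refl->C->L'->A->R'->B->plug->B
Char 7 ('A'): step: R->3, L=1; A->plug->A->R->H->L->D->refl->E->L'->E->R'->B->plug->B
Char 8 ('B'): step: R->4, L=1; B->plug->B->R->C->L->H->refl->C->L'->A->R'->E->plug->E

Answer: HHEGCBBE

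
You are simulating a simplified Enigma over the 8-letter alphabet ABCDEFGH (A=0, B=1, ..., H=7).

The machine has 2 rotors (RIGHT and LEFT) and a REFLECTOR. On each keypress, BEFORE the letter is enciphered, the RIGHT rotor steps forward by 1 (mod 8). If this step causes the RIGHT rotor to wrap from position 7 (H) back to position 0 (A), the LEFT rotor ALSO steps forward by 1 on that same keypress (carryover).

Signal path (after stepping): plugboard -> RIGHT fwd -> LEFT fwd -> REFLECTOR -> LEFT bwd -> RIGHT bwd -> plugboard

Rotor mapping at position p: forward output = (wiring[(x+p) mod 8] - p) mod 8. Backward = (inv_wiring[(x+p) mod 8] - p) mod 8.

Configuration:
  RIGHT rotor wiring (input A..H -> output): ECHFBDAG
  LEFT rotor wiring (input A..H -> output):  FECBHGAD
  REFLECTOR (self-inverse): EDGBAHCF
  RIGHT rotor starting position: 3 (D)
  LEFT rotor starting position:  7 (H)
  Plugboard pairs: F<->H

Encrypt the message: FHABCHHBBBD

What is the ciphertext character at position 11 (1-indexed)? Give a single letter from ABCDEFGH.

Char 1 ('F'): step: R->4, L=7; F->plug->H->R->B->L->G->refl->C->L'->E->R'->C->plug->C
Char 2 ('H'): step: R->5, L=7; H->plug->F->R->C->L->F->refl->H->L'->G->R'->A->plug->A
Char 3 ('A'): step: R->6, L=7; A->plug->A->R->C->L->F->refl->H->L'->G->R'->C->plug->C
Char 4 ('B'): step: R->7, L=7; B->plug->B->R->F->L->A->refl->E->L'->A->R'->D->plug->D
Char 5 ('C'): step: R->0, L->0 (L advanced); C->plug->C->R->H->L->D->refl->B->L'->D->R'->F->plug->H
Char 6 ('H'): step: R->1, L=0; H->plug->F->R->H->L->D->refl->B->L'->D->R'->H->plug->F
Char 7 ('H'): step: R->2, L=0; H->plug->F->R->E->L->H->refl->F->L'->A->R'->H->plug->F
Char 8 ('B'): step: R->3, L=0; B->plug->B->R->G->L->A->refl->E->L'->B->R'->F->plug->H
Char 9 ('B'): step: R->4, L=0; B->plug->B->R->H->L->D->refl->B->L'->D->R'->G->plug->G
Char 10 ('B'): step: R->5, L=0; B->plug->B->R->D->L->B->refl->D->L'->H->R'->D->plug->D
Char 11 ('D'): step: R->6, L=0; D->plug->D->R->E->L->H->refl->F->L'->A->R'->B->plug->B

B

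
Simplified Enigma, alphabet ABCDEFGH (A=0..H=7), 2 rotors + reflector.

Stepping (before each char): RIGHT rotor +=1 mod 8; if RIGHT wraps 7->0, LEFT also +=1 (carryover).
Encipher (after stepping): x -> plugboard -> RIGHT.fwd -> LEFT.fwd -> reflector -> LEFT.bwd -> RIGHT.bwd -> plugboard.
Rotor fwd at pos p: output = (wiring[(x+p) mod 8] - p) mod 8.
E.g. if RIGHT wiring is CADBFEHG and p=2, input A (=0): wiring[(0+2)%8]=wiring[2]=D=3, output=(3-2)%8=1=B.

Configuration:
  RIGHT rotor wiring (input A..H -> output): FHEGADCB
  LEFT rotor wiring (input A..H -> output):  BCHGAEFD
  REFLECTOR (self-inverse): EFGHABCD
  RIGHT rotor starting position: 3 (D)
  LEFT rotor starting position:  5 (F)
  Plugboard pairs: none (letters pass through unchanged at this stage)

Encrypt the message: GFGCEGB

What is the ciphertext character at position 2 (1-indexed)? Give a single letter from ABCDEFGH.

Char 1 ('G'): step: R->4, L=5; G->plug->G->R->A->L->H->refl->D->L'->H->R'->B->plug->B
Char 2 ('F'): step: R->5, L=5; F->plug->F->R->H->L->D->refl->H->L'->A->R'->D->plug->D

D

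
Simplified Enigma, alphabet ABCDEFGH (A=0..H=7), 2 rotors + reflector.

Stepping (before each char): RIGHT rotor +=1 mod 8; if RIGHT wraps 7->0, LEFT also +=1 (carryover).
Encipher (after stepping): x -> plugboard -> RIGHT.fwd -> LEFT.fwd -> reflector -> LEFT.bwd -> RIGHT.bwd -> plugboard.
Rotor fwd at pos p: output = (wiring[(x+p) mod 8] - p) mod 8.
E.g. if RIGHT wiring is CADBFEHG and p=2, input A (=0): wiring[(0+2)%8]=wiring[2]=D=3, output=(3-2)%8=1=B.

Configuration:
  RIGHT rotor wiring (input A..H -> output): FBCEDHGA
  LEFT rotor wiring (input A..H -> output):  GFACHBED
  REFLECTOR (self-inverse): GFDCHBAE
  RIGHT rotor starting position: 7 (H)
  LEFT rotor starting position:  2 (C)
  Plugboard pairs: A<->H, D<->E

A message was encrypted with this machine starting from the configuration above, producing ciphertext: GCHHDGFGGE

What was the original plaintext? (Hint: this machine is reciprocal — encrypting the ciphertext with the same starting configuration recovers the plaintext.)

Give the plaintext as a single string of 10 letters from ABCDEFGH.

Char 1 ('G'): step: R->0, L->3 (L advanced); G->plug->G->R->G->L->C->refl->D->L'->F->R'->A->plug->H
Char 2 ('C'): step: R->1, L=3; C->plug->C->R->D->L->B->refl->F->L'->H->R'->G->plug->G
Char 3 ('H'): step: R->2, L=3; H->plug->A->R->A->L->H->refl->E->L'->B->R'->C->plug->C
Char 4 ('H'): step: R->3, L=3; H->plug->A->R->B->L->E->refl->H->L'->A->R'->B->plug->B
Char 5 ('D'): step: R->4, L=3; D->plug->E->R->B->L->E->refl->H->L'->A->R'->H->plug->A
Char 6 ('G'): step: R->5, L=3; G->plug->G->R->H->L->F->refl->B->L'->D->R'->C->plug->C
Char 7 ('F'): step: R->6, L=3; F->plug->F->R->G->L->C->refl->D->L'->F->R'->G->plug->G
Char 8 ('G'): step: R->7, L=3; G->plug->G->R->A->L->H->refl->E->L'->B->R'->A->plug->H
Char 9 ('G'): step: R->0, L->4 (L advanced); G->plug->G->R->G->L->E->refl->H->L'->D->R'->E->plug->D
Char 10 ('E'): step: R->1, L=4; E->plug->D->R->C->L->A->refl->G->L'->H->R'->G->plug->G

Answer: HGCBACGHDG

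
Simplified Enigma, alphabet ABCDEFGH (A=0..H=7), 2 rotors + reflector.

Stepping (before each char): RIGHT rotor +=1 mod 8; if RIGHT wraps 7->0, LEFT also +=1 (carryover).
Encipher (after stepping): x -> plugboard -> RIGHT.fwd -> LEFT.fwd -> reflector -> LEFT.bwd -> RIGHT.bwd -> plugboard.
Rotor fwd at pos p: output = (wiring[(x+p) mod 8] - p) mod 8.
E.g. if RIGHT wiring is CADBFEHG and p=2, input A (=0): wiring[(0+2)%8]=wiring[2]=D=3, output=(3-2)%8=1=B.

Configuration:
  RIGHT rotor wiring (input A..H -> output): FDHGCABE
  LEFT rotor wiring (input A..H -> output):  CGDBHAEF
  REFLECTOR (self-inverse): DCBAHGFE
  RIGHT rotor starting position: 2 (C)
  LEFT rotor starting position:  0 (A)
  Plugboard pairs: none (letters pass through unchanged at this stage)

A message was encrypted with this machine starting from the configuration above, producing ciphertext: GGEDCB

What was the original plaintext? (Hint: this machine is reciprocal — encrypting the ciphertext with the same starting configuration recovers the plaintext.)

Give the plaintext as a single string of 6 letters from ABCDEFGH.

Answer: ADBHBF

Derivation:
Char 1 ('G'): step: R->3, L=0; G->plug->G->R->A->L->C->refl->B->L'->D->R'->A->plug->A
Char 2 ('G'): step: R->4, L=0; G->plug->G->R->D->L->B->refl->C->L'->A->R'->D->plug->D
Char 3 ('E'): step: R->5, L=0; E->plug->E->R->G->L->E->refl->H->L'->E->R'->B->plug->B
Char 4 ('D'): step: R->6, L=0; D->plug->D->R->F->L->A->refl->D->L'->C->R'->H->plug->H
Char 5 ('C'): step: R->7, L=0; C->plug->C->R->E->L->H->refl->E->L'->G->R'->B->plug->B
Char 6 ('B'): step: R->0, L->1 (L advanced); B->plug->B->R->D->L->G->refl->F->L'->A->R'->F->plug->F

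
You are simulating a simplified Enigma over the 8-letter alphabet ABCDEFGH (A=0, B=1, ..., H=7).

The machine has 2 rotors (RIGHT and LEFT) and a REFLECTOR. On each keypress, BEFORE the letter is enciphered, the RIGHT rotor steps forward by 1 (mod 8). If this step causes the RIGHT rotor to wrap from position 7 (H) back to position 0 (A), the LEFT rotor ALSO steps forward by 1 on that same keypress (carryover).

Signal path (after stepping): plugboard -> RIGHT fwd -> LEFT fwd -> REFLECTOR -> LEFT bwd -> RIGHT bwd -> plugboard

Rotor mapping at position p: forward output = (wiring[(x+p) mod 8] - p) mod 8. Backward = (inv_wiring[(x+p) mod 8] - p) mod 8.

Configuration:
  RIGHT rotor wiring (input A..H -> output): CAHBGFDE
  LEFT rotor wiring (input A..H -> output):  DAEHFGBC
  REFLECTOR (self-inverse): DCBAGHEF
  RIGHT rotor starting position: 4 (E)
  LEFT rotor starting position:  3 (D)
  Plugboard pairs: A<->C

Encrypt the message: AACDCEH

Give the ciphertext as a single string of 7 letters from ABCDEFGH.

Char 1 ('A'): step: R->5, L=3; A->plug->C->R->H->L->B->refl->C->L'->B->R'->H->plug->H
Char 2 ('A'): step: R->6, L=3; A->plug->C->R->E->L->H->refl->F->L'->G->R'->B->plug->B
Char 3 ('C'): step: R->7, L=3; C->plug->A->R->F->L->A->refl->D->L'->C->R'->E->plug->E
Char 4 ('D'): step: R->0, L->4 (L advanced); D->plug->D->R->B->L->C->refl->B->L'->A->R'->B->plug->B
Char 5 ('C'): step: R->1, L=4; C->plug->A->R->H->L->D->refl->A->L'->G->R'->B->plug->B
Char 6 ('E'): step: R->2, L=4; E->plug->E->R->B->L->C->refl->B->L'->A->R'->G->plug->G
Char 7 ('H'): step: R->3, L=4; H->plug->H->R->E->L->H->refl->F->L'->C->R'->C->plug->A

Answer: HBEBBGA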